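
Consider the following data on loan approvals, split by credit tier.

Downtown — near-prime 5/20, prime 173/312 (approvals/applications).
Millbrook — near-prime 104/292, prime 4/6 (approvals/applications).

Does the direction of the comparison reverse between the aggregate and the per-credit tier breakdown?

Yes

Near-prime: Downtown 5/20 = 25.0%, Millbrook 104/292 = 35.6% → Millbrook
Prime: Downtown 173/312 = 55.4%, Millbrook 4/6 = 66.7% → Millbrook
Overall: Downtown 178/332 = 53.6%, Millbrook 108/298 = 36.2% → Downtown
Millbrook wins each credit group but Downtown wins overall — the comparison reverses. Millbrook's applications skew toward near-prime, which has a lower base rate.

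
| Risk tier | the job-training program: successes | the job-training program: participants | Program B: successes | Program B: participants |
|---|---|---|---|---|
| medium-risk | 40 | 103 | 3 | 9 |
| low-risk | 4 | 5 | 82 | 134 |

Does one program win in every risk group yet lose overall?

Yes

Medium-risk: the job-training program 40/103 = 38.8%, Program B 3/9 = 33.3% → the job-training program
Low-risk: the job-training program 4/5 = 80.0%, Program B 82/134 = 61.2% → the job-training program
Overall: the job-training program 44/108 = 40.7%, Program B 85/143 = 59.4% → Program B
The job-training program wins each risk group but Program B wins overall — the comparison reverses. The job-training program's participants skew toward medium-risk, which has a lower base rate.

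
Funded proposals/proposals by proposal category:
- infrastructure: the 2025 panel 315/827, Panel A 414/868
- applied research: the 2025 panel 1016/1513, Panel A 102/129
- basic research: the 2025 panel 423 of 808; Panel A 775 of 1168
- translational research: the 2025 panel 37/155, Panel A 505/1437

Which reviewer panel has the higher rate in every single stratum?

Panel A

Infrastructure: the 2025 panel 315/827 = 38.1%, Panel A 414/868 = 47.7% → Panel A
Applied research: the 2025 panel 1016/1513 = 67.2%, Panel A 102/129 = 79.1% → Panel A
Basic research: the 2025 panel 423/808 = 52.4%, Panel A 775/1168 = 66.4% → Panel A
Translational research: the 2025 panel 37/155 = 23.9%, Panel A 505/1437 = 35.1% → Panel A
Panel A has the higher rate in all 4 groups.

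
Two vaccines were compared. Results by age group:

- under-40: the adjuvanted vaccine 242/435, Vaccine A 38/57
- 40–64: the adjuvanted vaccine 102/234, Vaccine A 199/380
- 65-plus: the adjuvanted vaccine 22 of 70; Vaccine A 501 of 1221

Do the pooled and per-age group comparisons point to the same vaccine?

Under-40: the adjuvanted vaccine 242/435 = 55.6%, Vaccine A 38/57 = 66.7% → Vaccine A
40–64: the adjuvanted vaccine 102/234 = 43.6%, Vaccine A 199/380 = 52.4% → Vaccine A
65-plus: the adjuvanted vaccine 22/70 = 31.4%, Vaccine A 501/1221 = 41.0% → Vaccine A
Overall: the adjuvanted vaccine 366/739 = 49.5%, Vaccine A 738/1658 = 44.5% → the adjuvanted vaccine
Vaccine A wins each age group but the adjuvanted vaccine wins overall — the comparison reverses. Vaccine A's recipients skew toward 65-plus, which has a lower base rate.

No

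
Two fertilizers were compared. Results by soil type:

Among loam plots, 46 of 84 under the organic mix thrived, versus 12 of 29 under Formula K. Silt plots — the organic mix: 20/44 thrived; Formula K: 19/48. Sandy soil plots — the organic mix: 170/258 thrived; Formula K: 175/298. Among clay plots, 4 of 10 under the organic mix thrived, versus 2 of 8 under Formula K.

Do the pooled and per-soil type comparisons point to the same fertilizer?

Loam: the organic mix 46/84 = 54.8%, Formula K 12/29 = 41.4% → the organic mix
Silt: the organic mix 20/44 = 45.5%, Formula K 19/48 = 39.6% → the organic mix
Sandy soil: the organic mix 170/258 = 65.9%, Formula K 175/298 = 58.7% → the organic mix
Clay: the organic mix 4/10 = 40.0%, Formula K 2/8 = 25.0% → the organic mix
Overall: the organic mix 240/396 = 60.6%, Formula K 208/383 = 54.3% → the organic mix
The organic mix wins overall and in every soil group — no reversal.

Yes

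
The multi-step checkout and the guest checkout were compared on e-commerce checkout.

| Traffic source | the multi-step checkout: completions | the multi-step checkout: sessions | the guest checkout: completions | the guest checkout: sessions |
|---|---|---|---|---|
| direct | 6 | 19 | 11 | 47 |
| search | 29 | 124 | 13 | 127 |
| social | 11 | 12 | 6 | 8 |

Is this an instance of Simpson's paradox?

No

Direct: the multi-step checkout 6/19 = 31.6%, the guest checkout 11/47 = 23.4% → the multi-step checkout
Search: the multi-step checkout 29/124 = 23.4%, the guest checkout 13/127 = 10.2% → the multi-step checkout
Social: the multi-step checkout 11/12 = 91.7%, the guest checkout 6/8 = 75.0% → the multi-step checkout
Overall: the multi-step checkout 46/155 = 29.7%, the guest checkout 30/182 = 16.5% → the multi-step checkout
The multi-step checkout wins overall and in every traffic group — no reversal.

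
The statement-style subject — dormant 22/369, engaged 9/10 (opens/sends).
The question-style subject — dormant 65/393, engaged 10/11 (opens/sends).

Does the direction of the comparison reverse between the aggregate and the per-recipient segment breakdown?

No

Dormant: the statement-style subject 22/369 = 6.0%, the question-style subject 65/393 = 16.5% → the question-style subject
Engaged: the statement-style subject 9/10 = 90.0%, the question-style subject 10/11 = 90.9% → the question-style subject
Overall: the statement-style subject 31/379 = 8.2%, the question-style subject 75/404 = 18.6% → the question-style subject
The question-style subject wins overall and in every recipient group — no reversal.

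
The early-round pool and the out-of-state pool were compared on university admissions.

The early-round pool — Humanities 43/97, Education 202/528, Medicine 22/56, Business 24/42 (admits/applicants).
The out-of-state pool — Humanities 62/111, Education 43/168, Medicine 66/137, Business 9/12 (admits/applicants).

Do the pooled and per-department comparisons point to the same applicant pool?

No

Humanities: the early-round pool 43/97 = 44.3%, the out-of-state pool 62/111 = 55.9% → the out-of-state pool
Education: the early-round pool 202/528 = 38.3%, the out-of-state pool 43/168 = 25.6% → the early-round pool
Medicine: the early-round pool 22/56 = 39.3%, the out-of-state pool 66/137 = 48.2% → the out-of-state pool
Business: the early-round pool 24/42 = 57.1%, the out-of-state pool 9/12 = 75.0% → the out-of-state pool
Overall: the early-round pool 291/723 = 40.2%, the out-of-state pool 180/428 = 42.1% → the out-of-state pool
Neither sweeps: the early-round pool wins 1 of 4 groups, the out-of-state pool wins 3. The out-of-state pool wins overall but not every group — no Simpson reversal.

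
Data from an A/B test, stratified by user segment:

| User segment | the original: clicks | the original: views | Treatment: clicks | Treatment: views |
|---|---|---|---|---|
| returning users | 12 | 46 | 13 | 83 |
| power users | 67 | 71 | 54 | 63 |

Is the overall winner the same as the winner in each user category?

Yes

Returning users: the original 12/46 = 26.1%, Treatment 13/83 = 15.7% → the original
Power users: the original 67/71 = 94.4%, Treatment 54/63 = 85.7% → the original
Overall: the original 79/117 = 67.5%, Treatment 67/146 = 45.9% → the original
The original wins overall and in every user group — no reversal.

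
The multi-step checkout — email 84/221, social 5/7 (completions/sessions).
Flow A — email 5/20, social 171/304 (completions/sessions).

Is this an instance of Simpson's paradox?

Email: the multi-step checkout 84/221 = 38.0%, Flow A 5/20 = 25.0% → the multi-step checkout
Social: the multi-step checkout 5/7 = 71.4%, Flow A 171/304 = 56.2% → the multi-step checkout
Overall: the multi-step checkout 89/228 = 39.0%, Flow A 176/324 = 54.3% → Flow A
The multi-step checkout wins each traffic group but Flow A wins overall — the comparison reverses. The multi-step checkout's sessions skew toward email, which has a lower base rate.

Yes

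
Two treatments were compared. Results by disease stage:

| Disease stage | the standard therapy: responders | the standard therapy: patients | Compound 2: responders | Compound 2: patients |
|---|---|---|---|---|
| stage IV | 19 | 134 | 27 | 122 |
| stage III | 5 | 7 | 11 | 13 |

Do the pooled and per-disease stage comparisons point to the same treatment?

Stage IV: the standard therapy 19/134 = 14.2%, Compound 2 27/122 = 22.1% → Compound 2
Stage III: the standard therapy 5/7 = 71.4%, Compound 2 11/13 = 84.6% → Compound 2
Overall: the standard therapy 24/141 = 17.0%, Compound 2 38/135 = 28.1% → Compound 2
Compound 2 wins overall and in every disease group — no reversal.

Yes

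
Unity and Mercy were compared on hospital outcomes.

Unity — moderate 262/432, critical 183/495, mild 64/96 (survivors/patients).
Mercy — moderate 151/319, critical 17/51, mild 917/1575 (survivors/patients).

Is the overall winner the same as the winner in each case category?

No

Moderate: Unity 262/432 = 60.6%, Mercy 151/319 = 47.3% → Unity
Critical: Unity 183/495 = 37.0%, Mercy 17/51 = 33.3% → Unity
Mild: Unity 64/96 = 66.7%, Mercy 917/1575 = 58.2% → Unity
Overall: Unity 509/1023 = 49.8%, Mercy 1085/1945 = 55.8% → Mercy
Unity wins each case group but Mercy wins overall — the comparison reverses. Unity's patients skew toward critical, which has a lower base rate.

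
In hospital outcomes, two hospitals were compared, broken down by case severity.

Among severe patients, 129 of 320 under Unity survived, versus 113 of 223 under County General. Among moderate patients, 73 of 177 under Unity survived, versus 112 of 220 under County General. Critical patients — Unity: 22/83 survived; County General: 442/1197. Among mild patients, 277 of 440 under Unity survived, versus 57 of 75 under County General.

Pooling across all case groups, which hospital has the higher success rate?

Unity

Severe: Unity 129/320 = 40.3%, County General 113/223 = 50.7% → County General
Moderate: Unity 73/177 = 41.2%, County General 112/220 = 50.9% → County General
Critical: Unity 22/83 = 26.5%, County General 442/1197 = 36.9% → County General
Mild: Unity 277/440 = 63.0%, County General 57/75 = 76.0% → County General
Overall: Unity 501/1020 = 49.1%, County General 724/1715 = 42.2% → Unity
(County General wins every case group but Unity wins overall — County General's patients skew toward the low-rate critical group.)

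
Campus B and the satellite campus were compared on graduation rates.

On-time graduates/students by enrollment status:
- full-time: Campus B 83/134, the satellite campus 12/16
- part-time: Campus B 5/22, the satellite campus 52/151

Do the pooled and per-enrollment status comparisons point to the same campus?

No

Full-time: Campus B 83/134 = 61.9%, the satellite campus 12/16 = 75.0% → the satellite campus
Part-time: Campus B 5/22 = 22.7%, the satellite campus 52/151 = 34.4% → the satellite campus
Overall: Campus B 88/156 = 56.4%, the satellite campus 64/167 = 38.3% → Campus B
The satellite campus wins each enrollment group but Campus B wins overall — the comparison reverses. The satellite campus's students skew toward part-time, which has a lower base rate.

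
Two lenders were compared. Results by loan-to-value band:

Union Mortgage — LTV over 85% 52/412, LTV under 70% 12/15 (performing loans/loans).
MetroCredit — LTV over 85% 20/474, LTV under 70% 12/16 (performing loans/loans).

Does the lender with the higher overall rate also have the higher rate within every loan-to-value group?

Yes

LTV over 85%: Union Mortgage 52/412 = 12.6%, MetroCredit 20/474 = 4.2% → Union Mortgage
LTV under 70%: Union Mortgage 12/15 = 80.0%, MetroCredit 12/16 = 75.0% → Union Mortgage
Overall: Union Mortgage 64/427 = 15.0%, MetroCredit 32/490 = 6.5% → Union Mortgage
Union Mortgage wins overall and in every loan-to-value group — no reversal.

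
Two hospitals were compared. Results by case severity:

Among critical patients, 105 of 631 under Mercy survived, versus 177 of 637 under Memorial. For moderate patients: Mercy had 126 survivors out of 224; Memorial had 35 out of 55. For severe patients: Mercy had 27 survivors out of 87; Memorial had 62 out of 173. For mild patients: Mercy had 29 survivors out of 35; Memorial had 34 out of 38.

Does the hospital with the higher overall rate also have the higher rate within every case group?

Critical: Mercy 105/631 = 16.6%, Memorial 177/637 = 27.8% → Memorial
Moderate: Mercy 126/224 = 56.2%, Memorial 35/55 = 63.6% → Memorial
Severe: Mercy 27/87 = 31.0%, Memorial 62/173 = 35.8% → Memorial
Mild: Mercy 29/35 = 82.9%, Memorial 34/38 = 89.5% → Memorial
Overall: Mercy 287/977 = 29.4%, Memorial 308/903 = 34.1% → Memorial
Memorial wins overall and in every case group — no reversal.

Yes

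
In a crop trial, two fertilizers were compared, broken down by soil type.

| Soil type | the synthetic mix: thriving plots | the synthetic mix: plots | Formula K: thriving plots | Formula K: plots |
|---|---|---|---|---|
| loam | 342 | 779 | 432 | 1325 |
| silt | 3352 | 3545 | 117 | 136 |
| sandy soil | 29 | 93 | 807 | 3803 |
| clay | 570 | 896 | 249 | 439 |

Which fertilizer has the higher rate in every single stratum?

the synthetic mix

Loam: the synthetic mix 342/779 = 43.9%, Formula K 432/1325 = 32.6% → the synthetic mix
Silt: the synthetic mix 3352/3545 = 94.6%, Formula K 117/136 = 86.0% → the synthetic mix
Sandy soil: the synthetic mix 29/93 = 31.2%, Formula K 807/3803 = 21.2% → the synthetic mix
Clay: the synthetic mix 570/896 = 63.6%, Formula K 249/439 = 56.7% → the synthetic mix
The synthetic mix has the higher rate in all 4 groups.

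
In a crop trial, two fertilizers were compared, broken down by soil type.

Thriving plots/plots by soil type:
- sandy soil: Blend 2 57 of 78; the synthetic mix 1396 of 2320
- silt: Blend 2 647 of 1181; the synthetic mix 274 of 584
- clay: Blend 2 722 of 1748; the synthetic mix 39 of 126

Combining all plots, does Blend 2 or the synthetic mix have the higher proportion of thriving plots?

Sandy soil: Blend 2 57/78 = 73.1%, the synthetic mix 1396/2320 = 60.2% → Blend 2
Silt: Blend 2 647/1181 = 54.8%, the synthetic mix 274/584 = 46.9% → Blend 2
Clay: Blend 2 722/1748 = 41.3%, the synthetic mix 39/126 = 31.0% → Blend 2
Overall: Blend 2 1426/3007 = 47.4%, the synthetic mix 1709/3030 = 56.4% → the synthetic mix
(Blend 2 wins every soil group but the synthetic mix wins overall — Blend 2's plots skew toward the low-rate clay group.)

the synthetic mix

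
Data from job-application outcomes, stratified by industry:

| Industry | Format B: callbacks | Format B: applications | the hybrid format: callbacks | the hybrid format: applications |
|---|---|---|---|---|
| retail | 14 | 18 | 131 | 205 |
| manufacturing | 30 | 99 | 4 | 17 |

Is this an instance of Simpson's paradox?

Retail: Format B 14/18 = 77.8%, the hybrid format 131/205 = 63.9% → Format B
Manufacturing: Format B 30/99 = 30.3%, the hybrid format 4/17 = 23.5% → Format B
Overall: Format B 44/117 = 37.6%, the hybrid format 135/222 = 60.8% → the hybrid format
Format B wins each industry group but the hybrid format wins overall — the comparison reverses. Format B's applications skew toward manufacturing, which has a lower base rate.

Yes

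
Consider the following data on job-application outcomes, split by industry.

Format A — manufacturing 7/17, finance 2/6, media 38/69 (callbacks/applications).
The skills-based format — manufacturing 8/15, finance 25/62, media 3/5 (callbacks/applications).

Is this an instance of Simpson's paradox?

Manufacturing: Format A 7/17 = 41.2%, the skills-based format 8/15 = 53.3% → the skills-based format
Finance: Format A 2/6 = 33.3%, the skills-based format 25/62 = 40.3% → the skills-based format
Media: Format A 38/69 = 55.1%, the skills-based format 3/5 = 60.0% → the skills-based format
Overall: Format A 47/92 = 51.1%, the skills-based format 36/82 = 43.9% → Format A
The skills-based format wins each industry group but Format A wins overall — the comparison reverses. The skills-based format's applications skew toward finance, which has a lower base rate.

Yes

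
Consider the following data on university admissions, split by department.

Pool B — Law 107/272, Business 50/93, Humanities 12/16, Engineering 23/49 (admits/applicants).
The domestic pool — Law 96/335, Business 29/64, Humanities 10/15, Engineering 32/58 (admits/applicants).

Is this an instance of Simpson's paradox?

No

Law: Pool B 107/272 = 39.3%, the domestic pool 96/335 = 28.7% → Pool B
Business: Pool B 50/93 = 53.8%, the domestic pool 29/64 = 45.3% → Pool B
Humanities: Pool B 12/16 = 75.0%, the domestic pool 10/15 = 66.7% → Pool B
Engineering: Pool B 23/49 = 46.9%, the domestic pool 32/58 = 55.2% → the domestic pool
Overall: Pool B 192/430 = 44.7%, the domestic pool 167/472 = 35.4% → Pool B
Neither sweeps: Pool B wins 3 of 4 groups, the domestic pool wins 1. Pool B wins overall but not every group — no Simpson reversal.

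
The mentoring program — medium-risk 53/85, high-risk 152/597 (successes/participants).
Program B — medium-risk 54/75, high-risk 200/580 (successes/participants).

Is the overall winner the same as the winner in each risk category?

Yes

Medium-risk: the mentoring program 53/85 = 62.4%, Program B 54/75 = 72.0% → Program B
High-risk: the mentoring program 152/597 = 25.5%, Program B 200/580 = 34.5% → Program B
Overall: the mentoring program 205/682 = 30.1%, Program B 254/655 = 38.8% → Program B
Program B wins overall and in every risk group — no reversal.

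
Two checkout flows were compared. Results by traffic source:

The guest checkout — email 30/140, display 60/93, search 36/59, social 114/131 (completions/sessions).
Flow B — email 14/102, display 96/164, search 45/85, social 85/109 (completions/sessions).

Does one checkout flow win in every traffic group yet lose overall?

No

Email: the guest checkout 30/140 = 21.4%, Flow B 14/102 = 13.7% → the guest checkout
Display: the guest checkout 60/93 = 64.5%, Flow B 96/164 = 58.5% → the guest checkout
Search: the guest checkout 36/59 = 61.0%, Flow B 45/85 = 52.9% → the guest checkout
Social: the guest checkout 114/131 = 87.0%, Flow B 85/109 = 78.0% → the guest checkout
Overall: the guest checkout 240/423 = 56.7%, Flow B 240/460 = 52.2% → the guest checkout
The guest checkout wins overall and in every traffic group — no reversal.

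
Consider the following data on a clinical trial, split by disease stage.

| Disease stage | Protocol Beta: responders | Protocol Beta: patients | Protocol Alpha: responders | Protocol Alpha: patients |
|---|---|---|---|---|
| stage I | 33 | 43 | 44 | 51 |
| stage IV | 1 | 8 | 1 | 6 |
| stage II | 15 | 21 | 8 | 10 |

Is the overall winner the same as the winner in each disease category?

Stage I: Protocol Beta 33/43 = 76.7%, Protocol Alpha 44/51 = 86.3% → Protocol Alpha
Stage IV: Protocol Beta 1/8 = 12.5%, Protocol Alpha 1/6 = 16.7% → Protocol Alpha
Stage II: Protocol Beta 15/21 = 71.4%, Protocol Alpha 8/10 = 80.0% → Protocol Alpha
Overall: Protocol Beta 49/72 = 68.1%, Protocol Alpha 53/67 = 79.1% → Protocol Alpha
Protocol Alpha wins overall and in every disease group — no reversal.

Yes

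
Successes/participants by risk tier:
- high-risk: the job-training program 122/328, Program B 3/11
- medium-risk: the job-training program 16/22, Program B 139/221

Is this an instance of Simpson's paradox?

High-risk: the job-training program 122/328 = 37.2%, Program B 3/11 = 27.3% → the job-training program
Medium-risk: the job-training program 16/22 = 72.7%, Program B 139/221 = 62.9% → the job-training program
Overall: the job-training program 138/350 = 39.4%, Program B 142/232 = 61.2% → Program B
The job-training program wins each risk group but Program B wins overall — the comparison reverses. The job-training program's participants skew toward high-risk, which has a lower base rate.

Yes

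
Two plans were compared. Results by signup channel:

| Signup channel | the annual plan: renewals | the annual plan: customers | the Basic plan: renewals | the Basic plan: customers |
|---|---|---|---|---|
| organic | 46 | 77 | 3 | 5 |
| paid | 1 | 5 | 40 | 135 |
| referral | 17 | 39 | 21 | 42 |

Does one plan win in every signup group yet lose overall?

Yes

Organic: the annual plan 46/77 = 59.7%, the Basic plan 3/5 = 60.0% → the Basic plan
Paid: the annual plan 1/5 = 20.0%, the Basic plan 40/135 = 29.6% → the Basic plan
Referral: the annual plan 17/39 = 43.6%, the Basic plan 21/42 = 50.0% → the Basic plan
Overall: the annual plan 64/121 = 52.9%, the Basic plan 64/182 = 35.2% → the annual plan
The Basic plan wins each signup group but the annual plan wins overall — the comparison reverses. The Basic plan's customers skew toward paid, which has a lower base rate.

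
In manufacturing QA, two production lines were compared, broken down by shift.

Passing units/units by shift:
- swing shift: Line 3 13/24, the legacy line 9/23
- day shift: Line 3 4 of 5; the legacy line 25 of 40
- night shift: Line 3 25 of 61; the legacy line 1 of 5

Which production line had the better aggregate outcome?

the legacy line

Swing shift: Line 3 13/24 = 54.2%, the legacy line 9/23 = 39.1% → Line 3
Day shift: Line 3 4/5 = 80.0%, the legacy line 25/40 = 62.5% → Line 3
Night shift: Line 3 25/61 = 41.0%, the legacy line 1/5 = 20.0% → Line 3
Overall: Line 3 42/90 = 46.7%, the legacy line 35/68 = 51.5% → the legacy line
(Line 3 wins every shift group but the legacy line wins overall — Line 3's units skew toward the low-rate night shift group.)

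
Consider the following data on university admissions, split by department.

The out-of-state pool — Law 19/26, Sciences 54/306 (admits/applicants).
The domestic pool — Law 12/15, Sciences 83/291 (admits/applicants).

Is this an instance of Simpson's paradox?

No

Law: the out-of-state pool 19/26 = 73.1%, the domestic pool 12/15 = 80.0% → the domestic pool
Sciences: the out-of-state pool 54/306 = 17.6%, the domestic pool 83/291 = 28.5% → the domestic pool
Overall: the out-of-state pool 73/332 = 22.0%, the domestic pool 95/306 = 31.0% → the domestic pool
The domestic pool wins overall and in every department group — no reversal.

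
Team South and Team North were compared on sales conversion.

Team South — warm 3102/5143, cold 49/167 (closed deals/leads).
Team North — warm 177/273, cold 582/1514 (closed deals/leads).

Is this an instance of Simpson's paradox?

Yes

Warm: Team South 3102/5143 = 60.3%, Team North 177/273 = 64.8% → Team North
Cold: Team South 49/167 = 29.3%, Team North 582/1514 = 38.4% → Team North
Overall: Team South 3151/5310 = 59.3%, Team North 759/1787 = 42.5% → Team South
Team North wins each lead group but Team South wins overall — the comparison reverses. Team North's leads skew toward cold, which has a lower base rate.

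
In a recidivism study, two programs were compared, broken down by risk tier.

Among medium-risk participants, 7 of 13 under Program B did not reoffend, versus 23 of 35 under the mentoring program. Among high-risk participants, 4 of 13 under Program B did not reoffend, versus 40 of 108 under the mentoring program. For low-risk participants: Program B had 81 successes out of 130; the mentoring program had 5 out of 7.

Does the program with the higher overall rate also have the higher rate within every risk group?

No

Medium-risk: Program B 7/13 = 53.8%, the mentoring program 23/35 = 65.7% → the mentoring program
High-risk: Program B 4/13 = 30.8%, the mentoring program 40/108 = 37.0% → the mentoring program
Low-risk: Program B 81/130 = 62.3%, the mentoring program 5/7 = 71.4% → the mentoring program
Overall: Program B 92/156 = 59.0%, the mentoring program 68/150 = 45.3% → Program B
The mentoring program wins each risk group but Program B wins overall — the comparison reverses. The mentoring program's participants skew toward high-risk, which has a lower base rate.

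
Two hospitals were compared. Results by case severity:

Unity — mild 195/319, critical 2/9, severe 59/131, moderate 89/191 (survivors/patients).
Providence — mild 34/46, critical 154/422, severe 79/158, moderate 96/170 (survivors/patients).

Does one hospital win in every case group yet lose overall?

Yes

Mild: Unity 195/319 = 61.1%, Providence 34/46 = 73.9% → Providence
Critical: Unity 2/9 = 22.2%, Providence 154/422 = 36.5% → Providence
Severe: Unity 59/131 = 45.0%, Providence 79/158 = 50.0% → Providence
Moderate: Unity 89/191 = 46.6%, Providence 96/170 = 56.5% → Providence
Overall: Unity 345/650 = 53.1%, Providence 363/796 = 45.6% → Unity
Providence wins each case group but Unity wins overall — the comparison reverses. Providence's patients skew toward critical, which has a lower base rate.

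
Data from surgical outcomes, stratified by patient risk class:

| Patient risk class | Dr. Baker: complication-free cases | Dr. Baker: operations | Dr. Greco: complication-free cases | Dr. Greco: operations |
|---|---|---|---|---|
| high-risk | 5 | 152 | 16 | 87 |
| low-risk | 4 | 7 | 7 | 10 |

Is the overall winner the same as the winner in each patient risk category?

High-risk: Dr. Baker 5/152 = 3.3%, Dr. Greco 16/87 = 18.4% → Dr. Greco
Low-risk: Dr. Baker 4/7 = 57.1%, Dr. Greco 7/10 = 70.0% → Dr. Greco
Overall: Dr. Baker 9/159 = 5.7%, Dr. Greco 23/97 = 23.7% → Dr. Greco
Dr. Greco wins overall and in every patient risk group — no reversal.

Yes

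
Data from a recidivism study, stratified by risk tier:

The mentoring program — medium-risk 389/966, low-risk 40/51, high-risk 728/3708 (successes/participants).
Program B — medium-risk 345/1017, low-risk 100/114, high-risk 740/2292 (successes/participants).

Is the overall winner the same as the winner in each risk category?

Medium-risk: the mentoring program 389/966 = 40.3%, Program B 345/1017 = 33.9% → the mentoring program
Low-risk: the mentoring program 40/51 = 78.4%, Program B 100/114 = 87.7% → Program B
High-risk: the mentoring program 728/3708 = 19.6%, Program B 740/2292 = 32.3% → Program B
Overall: the mentoring program 1157/4725 = 24.5%, Program B 1185/3423 = 34.6% → Program B
Neither sweeps: the mentoring program wins 1 of 3 groups, Program B wins 2. Program B wins overall but not every group — no Simpson reversal.

No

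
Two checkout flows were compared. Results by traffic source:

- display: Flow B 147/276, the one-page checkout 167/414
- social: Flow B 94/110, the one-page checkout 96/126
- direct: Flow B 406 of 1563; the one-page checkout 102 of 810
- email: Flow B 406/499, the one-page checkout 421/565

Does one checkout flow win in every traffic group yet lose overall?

Display: Flow B 147/276 = 53.3%, the one-page checkout 167/414 = 40.3% → Flow B
Social: Flow B 94/110 = 85.5%, the one-page checkout 96/126 = 76.2% → Flow B
Direct: Flow B 406/1563 = 26.0%, the one-page checkout 102/810 = 12.6% → Flow B
Email: Flow B 406/499 = 81.4%, the one-page checkout 421/565 = 74.5% → Flow B
Overall: Flow B 1053/2448 = 43.0%, the one-page checkout 786/1915 = 41.0% → Flow B
Flow B wins overall and in every traffic group — no reversal.

No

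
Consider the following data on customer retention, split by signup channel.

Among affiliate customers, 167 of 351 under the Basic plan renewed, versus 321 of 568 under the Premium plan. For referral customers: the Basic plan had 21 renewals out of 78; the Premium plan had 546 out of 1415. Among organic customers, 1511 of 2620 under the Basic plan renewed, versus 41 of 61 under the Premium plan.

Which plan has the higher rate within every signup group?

Affiliate: the Basic plan 167/351 = 47.6%, the Premium plan 321/568 = 56.5% → the Premium plan
Referral: the Basic plan 21/78 = 26.9%, the Premium plan 546/1415 = 38.6% → the Premium plan
Organic: the Basic plan 1511/2620 = 57.7%, the Premium plan 41/61 = 67.2% → the Premium plan
The Premium plan has the higher rate in all 3 groups.

the Premium plan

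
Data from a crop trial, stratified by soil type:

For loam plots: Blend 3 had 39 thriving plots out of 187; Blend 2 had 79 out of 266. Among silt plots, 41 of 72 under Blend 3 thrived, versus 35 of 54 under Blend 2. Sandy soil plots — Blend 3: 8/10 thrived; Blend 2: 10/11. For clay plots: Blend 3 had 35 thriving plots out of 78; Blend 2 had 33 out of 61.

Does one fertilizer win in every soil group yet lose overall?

No

Loam: Blend 3 39/187 = 20.9%, Blend 2 79/266 = 29.7% → Blend 2
Silt: Blend 3 41/72 = 56.9%, Blend 2 35/54 = 64.8% → Blend 2
Sandy soil: Blend 3 8/10 = 80.0%, Blend 2 10/11 = 90.9% → Blend 2
Clay: Blend 3 35/78 = 44.9%, Blend 2 33/61 = 54.1% → Blend 2
Overall: Blend 3 123/347 = 35.4%, Blend 2 157/392 = 40.1% → Blend 2
Blend 2 wins overall and in every soil group — no reversal.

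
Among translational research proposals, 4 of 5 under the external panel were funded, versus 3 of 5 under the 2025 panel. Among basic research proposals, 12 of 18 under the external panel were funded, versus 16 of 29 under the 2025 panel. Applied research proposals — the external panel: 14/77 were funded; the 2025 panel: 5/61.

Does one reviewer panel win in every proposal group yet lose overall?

No

Translational research: the external panel 4/5 = 80.0%, the 2025 panel 3/5 = 60.0% → the external panel
Basic research: the external panel 12/18 = 66.7%, the 2025 panel 16/29 = 55.2% → the external panel
Applied research: the external panel 14/77 = 18.2%, the 2025 panel 5/61 = 8.2% → the external panel
Overall: the external panel 30/100 = 30.0%, the 2025 panel 24/95 = 25.3% → the external panel
The external panel wins overall and in every proposal group — no reversal.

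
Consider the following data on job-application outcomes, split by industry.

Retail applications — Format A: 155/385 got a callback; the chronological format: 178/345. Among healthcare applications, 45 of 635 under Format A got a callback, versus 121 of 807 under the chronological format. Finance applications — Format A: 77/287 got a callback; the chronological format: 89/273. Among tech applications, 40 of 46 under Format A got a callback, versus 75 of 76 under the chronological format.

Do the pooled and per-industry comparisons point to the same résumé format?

Yes

Retail: Format A 155/385 = 40.3%, the chronological format 178/345 = 51.6% → the chronological format
Healthcare: Format A 45/635 = 7.1%, the chronological format 121/807 = 15.0% → the chronological format
Finance: Format A 77/287 = 26.8%, the chronological format 89/273 = 32.6% → the chronological format
Tech: Format A 40/46 = 87.0%, the chronological format 75/76 = 98.7% → the chronological format
Overall: Format A 317/1353 = 23.4%, the chronological format 463/1501 = 30.8% → the chronological format
The chronological format wins overall and in every industry group — no reversal.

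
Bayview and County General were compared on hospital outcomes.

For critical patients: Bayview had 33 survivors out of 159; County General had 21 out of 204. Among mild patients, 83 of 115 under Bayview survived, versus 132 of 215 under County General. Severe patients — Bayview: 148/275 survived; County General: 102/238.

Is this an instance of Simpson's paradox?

No

Critical: Bayview 33/159 = 20.8%, County General 21/204 = 10.3% → Bayview
Mild: Bayview 83/115 = 72.2%, County General 132/215 = 61.4% → Bayview
Severe: Bayview 148/275 = 53.8%, County General 102/238 = 42.9% → Bayview
Overall: Bayview 264/549 = 48.1%, County General 255/657 = 38.8% → Bayview
Bayview wins overall and in every case group — no reversal.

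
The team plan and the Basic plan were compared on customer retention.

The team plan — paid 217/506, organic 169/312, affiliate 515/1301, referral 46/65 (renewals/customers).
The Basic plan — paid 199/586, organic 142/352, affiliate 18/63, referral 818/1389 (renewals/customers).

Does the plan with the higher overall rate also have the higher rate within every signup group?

Paid: the team plan 217/506 = 42.9%, the Basic plan 199/586 = 34.0% → the team plan
Organic: the team plan 169/312 = 54.2%, the Basic plan 142/352 = 40.3% → the team plan
Affiliate: the team plan 515/1301 = 39.6%, the Basic plan 18/63 = 28.6% → the team plan
Referral: the team plan 46/65 = 70.8%, the Basic plan 818/1389 = 58.9% → the team plan
Overall: the team plan 947/2184 = 43.4%, the Basic plan 1177/2390 = 49.2% → the Basic plan
The team plan wins each signup group but the Basic plan wins overall — the comparison reverses. The team plan's customers skew toward affiliate, which has a lower base rate.

No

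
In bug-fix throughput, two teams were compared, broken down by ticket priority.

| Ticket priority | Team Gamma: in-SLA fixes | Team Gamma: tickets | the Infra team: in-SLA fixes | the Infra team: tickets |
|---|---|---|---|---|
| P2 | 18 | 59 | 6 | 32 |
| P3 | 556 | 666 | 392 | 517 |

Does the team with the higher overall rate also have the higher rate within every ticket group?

P2: Team Gamma 18/59 = 30.5%, the Infra team 6/32 = 18.8% → Team Gamma
P3: Team Gamma 556/666 = 83.5%, the Infra team 392/517 = 75.8% → Team Gamma
Overall: Team Gamma 574/725 = 79.2%, the Infra team 398/549 = 72.5% → Team Gamma
Team Gamma wins overall and in every ticket group — no reversal.

Yes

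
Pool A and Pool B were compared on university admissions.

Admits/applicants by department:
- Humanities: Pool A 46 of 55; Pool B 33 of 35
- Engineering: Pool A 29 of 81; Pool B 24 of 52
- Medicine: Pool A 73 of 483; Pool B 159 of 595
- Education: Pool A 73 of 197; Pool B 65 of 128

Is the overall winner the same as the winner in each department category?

Yes

Humanities: Pool A 46/55 = 83.6%, Pool B 33/35 = 94.3% → Pool B
Engineering: Pool A 29/81 = 35.8%, Pool B 24/52 = 46.2% → Pool B
Medicine: Pool A 73/483 = 15.1%, Pool B 159/595 = 26.7% → Pool B
Education: Pool A 73/197 = 37.1%, Pool B 65/128 = 50.8% → Pool B
Overall: Pool A 221/816 = 27.1%, Pool B 281/810 = 34.7% → Pool B
Pool B wins overall and in every department group — no reversal.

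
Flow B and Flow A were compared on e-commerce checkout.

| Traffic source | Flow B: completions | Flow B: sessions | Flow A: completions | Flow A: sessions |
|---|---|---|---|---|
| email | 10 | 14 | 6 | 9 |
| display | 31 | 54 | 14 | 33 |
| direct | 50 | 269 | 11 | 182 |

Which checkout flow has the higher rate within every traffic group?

Flow B

Email: Flow B 10/14 = 71.4%, Flow A 6/9 = 66.7% → Flow B
Display: Flow B 31/54 = 57.4%, Flow A 14/33 = 42.4% → Flow B
Direct: Flow B 50/269 = 18.6%, Flow A 11/182 = 6.0% → Flow B
Flow B has the higher rate in all 3 groups.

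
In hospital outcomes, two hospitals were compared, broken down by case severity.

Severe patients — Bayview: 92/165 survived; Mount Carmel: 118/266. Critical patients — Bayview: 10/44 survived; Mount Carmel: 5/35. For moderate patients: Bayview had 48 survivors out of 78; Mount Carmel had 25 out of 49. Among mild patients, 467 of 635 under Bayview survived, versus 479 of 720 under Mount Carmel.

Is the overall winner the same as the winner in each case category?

Severe: Bayview 92/165 = 55.8%, Mount Carmel 118/266 = 44.4% → Bayview
Critical: Bayview 10/44 = 22.7%, Mount Carmel 5/35 = 14.3% → Bayview
Moderate: Bayview 48/78 = 61.5%, Mount Carmel 25/49 = 51.0% → Bayview
Mild: Bayview 467/635 = 73.5%, Mount Carmel 479/720 = 66.5% → Bayview
Overall: Bayview 617/922 = 66.9%, Mount Carmel 627/1070 = 58.6% → Bayview
Bayview wins overall and in every case group — no reversal.

Yes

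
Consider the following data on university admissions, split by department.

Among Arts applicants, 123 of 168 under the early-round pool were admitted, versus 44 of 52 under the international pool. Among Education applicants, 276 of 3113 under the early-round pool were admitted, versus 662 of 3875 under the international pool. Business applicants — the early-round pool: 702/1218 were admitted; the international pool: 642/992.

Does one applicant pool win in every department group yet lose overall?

Arts: the early-round pool 123/168 = 73.2%, the international pool 44/52 = 84.6% → the international pool
Education: the early-round pool 276/3113 = 8.9%, the international pool 662/3875 = 17.1% → the international pool
Business: the early-round pool 702/1218 = 57.6%, the international pool 642/992 = 64.7% → the international pool
Overall: the early-round pool 1101/4499 = 24.5%, the international pool 1348/4919 = 27.4% → the international pool
The international pool wins overall and in every department group — no reversal.

No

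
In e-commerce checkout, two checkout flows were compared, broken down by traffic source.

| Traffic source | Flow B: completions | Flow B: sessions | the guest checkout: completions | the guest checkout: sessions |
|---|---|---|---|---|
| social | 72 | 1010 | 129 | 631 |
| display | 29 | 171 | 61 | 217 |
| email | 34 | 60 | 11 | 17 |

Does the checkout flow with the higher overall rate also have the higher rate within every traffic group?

Yes

Social: Flow B 72/1010 = 7.1%, the guest checkout 129/631 = 20.4% → the guest checkout
Display: Flow B 29/171 = 17.0%, the guest checkout 61/217 = 28.1% → the guest checkout
Email: Flow B 34/60 = 56.7%, the guest checkout 11/17 = 64.7% → the guest checkout
Overall: Flow B 135/1241 = 10.9%, the guest checkout 201/865 = 23.2% → the guest checkout
The guest checkout wins overall and in every traffic group — no reversal.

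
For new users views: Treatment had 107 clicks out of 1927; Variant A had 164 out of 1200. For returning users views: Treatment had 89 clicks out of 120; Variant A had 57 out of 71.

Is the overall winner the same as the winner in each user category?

New users: Treatment 107/1927 = 5.6%, Variant A 164/1200 = 13.7% → Variant A
Returning users: Treatment 89/120 = 74.2%, Variant A 57/71 = 80.3% → Variant A
Overall: Treatment 196/2047 = 9.6%, Variant A 221/1271 = 17.4% → Variant A
Variant A wins overall and in every user group — no reversal.

Yes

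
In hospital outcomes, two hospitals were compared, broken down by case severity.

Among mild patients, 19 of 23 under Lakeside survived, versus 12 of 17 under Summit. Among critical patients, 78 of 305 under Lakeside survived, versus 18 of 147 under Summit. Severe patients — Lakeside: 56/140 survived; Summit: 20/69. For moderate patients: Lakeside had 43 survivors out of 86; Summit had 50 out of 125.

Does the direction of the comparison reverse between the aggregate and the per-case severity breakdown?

No

Mild: Lakeside 19/23 = 82.6%, Summit 12/17 = 70.6% → Lakeside
Critical: Lakeside 78/305 = 25.6%, Summit 18/147 = 12.2% → Lakeside
Severe: Lakeside 56/140 = 40.0%, Summit 20/69 = 29.0% → Lakeside
Moderate: Lakeside 43/86 = 50.0%, Summit 50/125 = 40.0% → Lakeside
Overall: Lakeside 196/554 = 35.4%, Summit 100/358 = 27.9% → Lakeside
Lakeside wins overall and in every case group — no reversal.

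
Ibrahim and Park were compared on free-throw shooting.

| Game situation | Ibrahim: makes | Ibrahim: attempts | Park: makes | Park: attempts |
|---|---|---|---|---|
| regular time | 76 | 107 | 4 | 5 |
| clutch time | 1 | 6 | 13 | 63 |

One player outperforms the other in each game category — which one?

Regular time: Ibrahim 76/107 = 71.0%, Park 4/5 = 80.0% → Park
Clutch time: Ibrahim 1/6 = 16.7%, Park 13/63 = 20.6% → Park
Park has the higher rate in both groups.

Park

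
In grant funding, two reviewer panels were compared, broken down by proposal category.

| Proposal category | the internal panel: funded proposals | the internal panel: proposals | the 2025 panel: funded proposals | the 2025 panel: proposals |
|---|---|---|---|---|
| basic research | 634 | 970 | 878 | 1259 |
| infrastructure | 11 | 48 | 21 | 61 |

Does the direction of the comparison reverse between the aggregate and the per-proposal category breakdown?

Basic research: the internal panel 634/970 = 65.4%, the 2025 panel 878/1259 = 69.7% → the 2025 panel
Infrastructure: the internal panel 11/48 = 22.9%, the 2025 panel 21/61 = 34.4% → the 2025 panel
Overall: the internal panel 645/1018 = 63.4%, the 2025 panel 899/1320 = 68.1% → the 2025 panel
The 2025 panel wins overall and in every proposal group — no reversal.

No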